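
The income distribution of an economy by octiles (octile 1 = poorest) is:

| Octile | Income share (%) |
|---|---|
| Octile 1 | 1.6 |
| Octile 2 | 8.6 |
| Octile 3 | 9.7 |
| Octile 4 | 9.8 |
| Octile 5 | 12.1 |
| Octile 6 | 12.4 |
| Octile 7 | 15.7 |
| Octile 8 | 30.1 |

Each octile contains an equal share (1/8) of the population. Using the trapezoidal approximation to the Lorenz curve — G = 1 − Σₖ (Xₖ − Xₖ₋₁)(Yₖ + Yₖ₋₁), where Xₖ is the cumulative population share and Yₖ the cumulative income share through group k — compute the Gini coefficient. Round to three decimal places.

0.307

Cumulative income shares Yₖ: 0.0160, 0.1020, 0.1990, 0.2970, 0.4180, 0.5420, 0.6990, 1.0000
Σ (Xₖ−Xₖ₋₁)(Yₖ+Yₖ₋₁) = (1/8)(0.0160+0.0000) + (1/8)(0.1020+0.0160) + (1/8)(0.1990+0.1020) + (1/8)(0.2970+0.1990) + (1/8)(0.4180+0.2970) + (1/8)(0.5420+0.4180) + (1/8)(0.6990+0.5420) + (1/8)(1.0000+0.6990)
  = 0.0020 + 0.0147 + 0.0376 + 0.0620 + 0.0894 + 0.1200 + 0.1551 + 0.2124 = 0.6933
G = 1 − 0.6933 = 0.3067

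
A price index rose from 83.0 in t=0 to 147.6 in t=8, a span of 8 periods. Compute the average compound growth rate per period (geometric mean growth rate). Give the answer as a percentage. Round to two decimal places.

Growth factor = (147.6/83.0)^(1/8) = (1.778313)^(1/8) = 1.074610
Growth rate = 1.074610 − 1 = 0.074610 = 7.4610%

7.46%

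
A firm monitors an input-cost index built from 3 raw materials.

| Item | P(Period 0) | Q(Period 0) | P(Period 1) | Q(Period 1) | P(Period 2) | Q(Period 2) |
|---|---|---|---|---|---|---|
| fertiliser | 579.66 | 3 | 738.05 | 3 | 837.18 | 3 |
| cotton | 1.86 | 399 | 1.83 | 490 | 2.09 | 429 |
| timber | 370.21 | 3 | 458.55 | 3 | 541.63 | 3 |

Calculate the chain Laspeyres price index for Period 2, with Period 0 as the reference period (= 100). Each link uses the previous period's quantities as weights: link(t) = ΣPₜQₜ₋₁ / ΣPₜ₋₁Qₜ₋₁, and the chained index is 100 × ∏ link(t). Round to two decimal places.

138.34

Link Period 0→Period 1:
ΣP(Period 1)Q(Period 0) = 738.05×3 + 1.83×399 + 458.55×3 = 2214.15 + 730.17 + 1375.65 = 4319.97
ΣP(Period 0)Q(Period 0) = 579.66×3 + 1.86×399 + 370.21×3 = 1738.98 + 742.14 + 1110.63 = 3591.75
link = 4319.97/3591.75 = 1.202748
Link Period 1→Period 2:
ΣP(Period 2)Q(Period 1) = 837.18×3 + 2.09×490 + 541.63×3 = 2511.54 + 1024.1 + 1624.89 = 5160.53
ΣP(Period 1)Q(Period 1) = 738.05×3 + 1.83×490 + 458.55×3 = 2214.15 + 896.7 + 1375.65 = 4486.5
link = 5160.53/4486.5 = 1.150235
Chained index = 100 × 1.202748 × 1.150235 = 138.3443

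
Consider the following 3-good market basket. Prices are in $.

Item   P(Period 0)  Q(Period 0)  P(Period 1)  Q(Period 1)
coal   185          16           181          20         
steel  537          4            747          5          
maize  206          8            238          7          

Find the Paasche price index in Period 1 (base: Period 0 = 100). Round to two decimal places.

115.25

Paasche price index uses current-period quantities as weights.
ΣP(Period 1)·Q(Period 1) = 181×20 + 747×5 + 238×7 = 3620 + 3735 + 1666 = 9021
ΣP(Period 0)·Q(Period 1) = 185×20 + 537×5 + 206×7 = 3700 + 2685 + 1442 = 7827
Index = 9021 / 7827 × 100 = 115.2549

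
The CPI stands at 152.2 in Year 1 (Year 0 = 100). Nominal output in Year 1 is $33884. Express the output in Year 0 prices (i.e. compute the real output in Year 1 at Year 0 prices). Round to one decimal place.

Real = Nominal ÷ (Index/100) = 33884 ÷ (152.2/100)
     = 33884 ÷ 1.522 = 22262.8121

22262.8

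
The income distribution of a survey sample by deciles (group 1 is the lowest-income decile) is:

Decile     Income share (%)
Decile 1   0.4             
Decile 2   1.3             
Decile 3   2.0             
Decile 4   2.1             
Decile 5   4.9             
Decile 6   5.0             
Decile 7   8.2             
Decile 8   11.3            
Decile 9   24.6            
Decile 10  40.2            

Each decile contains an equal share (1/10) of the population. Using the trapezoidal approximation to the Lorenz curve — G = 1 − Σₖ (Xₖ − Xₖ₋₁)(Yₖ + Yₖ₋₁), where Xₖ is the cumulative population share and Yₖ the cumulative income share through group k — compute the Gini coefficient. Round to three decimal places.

0.586

Cumulative income shares Yₖ: 0.0040, 0.0170, 0.0370, 0.0580, 0.1070, 0.1570, 0.2390, 0.3520, 0.5980, 1.0000
Σ (Xₖ−Xₖ₋₁)(Yₖ+Yₖ₋₁) = (1/10)(0.0040+0.0000) + (1/10)(0.0170+0.0040) + (1/10)(0.0370+0.0170) + (1/10)(0.0580+0.0370) + (1/10)(0.1070+0.0580) + (1/10)(0.1570+0.1070) + (1/10)(0.2390+0.1570) + (1/10)(0.3520+0.2390) + (1/10)(0.5980+0.3520) + (1/10)(1.0000+0.5980)
  = 0.0004 + 0.0021 + 0.0054 + 0.0095 + 0.0165 + 0.0264 + 0.0396 + 0.0591 + 0.0950 + 0.1598 = 0.4138
G = 1 − 0.4138 = 0.5862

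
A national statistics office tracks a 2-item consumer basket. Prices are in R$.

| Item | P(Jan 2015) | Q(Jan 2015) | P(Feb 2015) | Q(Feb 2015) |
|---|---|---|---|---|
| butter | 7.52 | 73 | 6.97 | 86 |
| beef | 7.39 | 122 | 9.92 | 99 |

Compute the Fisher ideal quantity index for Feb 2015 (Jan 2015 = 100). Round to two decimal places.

93.50

Laspeyres component (base-period weights):
ΣP(Jan 2015)Q(Feb 2015) = 7.52×86 + 7.39×99 = 646.72 + 731.61 = 1378.33
ΣP(Jan 2015)Q(Jan 2015) = 7.52×73 + 7.39×122 = 548.96 + 901.58 = 1450.54
L = 1378.33 / 1450.54 × 100 = 95.0219
Paasche component (current-period weights):
ΣP(Feb 2015)Q(Feb 2015) = 6.97×86 + 9.92×99 = 599.42 + 982.08 = 1581.5
ΣP(Feb 2015)Q(Jan 2015) = 6.97×73 + 9.92×122 = 508.81 + 1210.24 = 1719.05
P = 1581.5 / 1719.05 × 100 = 91.9985
Fisher = √(L × P) = √(95.0219 × 91.9985) = 93.4980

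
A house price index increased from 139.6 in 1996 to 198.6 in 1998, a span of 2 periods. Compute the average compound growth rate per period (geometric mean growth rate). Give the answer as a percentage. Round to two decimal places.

Growth factor = (198.6/139.6)^(1/2) = (1.422636)^(1/2) = 1.192743
Growth rate = 1.192743 − 1 = 0.192743 = 19.2743%

19.27%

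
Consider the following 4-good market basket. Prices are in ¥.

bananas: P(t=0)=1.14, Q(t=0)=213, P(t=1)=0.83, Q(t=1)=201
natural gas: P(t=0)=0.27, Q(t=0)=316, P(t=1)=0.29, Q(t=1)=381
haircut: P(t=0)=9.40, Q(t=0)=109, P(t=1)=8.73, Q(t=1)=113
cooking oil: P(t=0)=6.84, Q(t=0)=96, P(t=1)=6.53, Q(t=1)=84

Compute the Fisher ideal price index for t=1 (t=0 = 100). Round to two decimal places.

Laspeyres component (base-period weights):
ΣP(t=1)Q(t=0) = 0.83×213 + 0.29×316 + 8.73×109 + 6.53×96 = 176.79 + 91.64 + 951.57 + 626.88 = 1846.88
ΣP(t=0)Q(t=0) = 1.14×213 + 0.27×316 + 9.40×109 + 6.84×96 = 242.82 + 85.32 + 1024.6 + 656.64 = 2009.38
L = 1846.88 / 2009.38 × 100 = 91.9129
Paasche component (current-period weights):
ΣP(t=1)Q(t=1) = 0.83×201 + 0.29×381 + 8.73×113 + 6.53×84 = 166.83 + 110.49 + 986.49 + 548.52 = 1812.33
ΣP(t=0)Q(t=1) = 1.14×201 + 0.27×381 + 9.40×113 + 6.84×84 = 229.14 + 102.87 + 1062.2 + 574.56 = 1968.77
P = 1812.33 / 1968.77 × 100 = 92.0539
Fisher = √(L × P) = √(91.9129 × 92.0539) = 91.9834

91.98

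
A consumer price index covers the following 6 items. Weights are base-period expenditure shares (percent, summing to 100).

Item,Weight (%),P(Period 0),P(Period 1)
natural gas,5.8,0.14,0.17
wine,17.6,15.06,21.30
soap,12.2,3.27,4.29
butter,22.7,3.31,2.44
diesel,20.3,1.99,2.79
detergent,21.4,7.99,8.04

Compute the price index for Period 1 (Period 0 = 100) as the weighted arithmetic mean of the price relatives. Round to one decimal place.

114.7

natural gas: 5.8 × (0.17/0.14) = 5.8 × 1.214286 = 7.0429
wine: 17.6 × (21.30/15.06) = 17.6 × 1.414343 = 24.8924
soap: 12.2 × (4.29/3.27) = 12.2 × 1.311927 = 16.0055
butter: 22.7 × (2.44/3.31) = 22.7 × 0.737160 = 16.7335
diesel: 20.3 × (2.79/1.99) = 20.3 × 1.402010 = 28.4608
detergent: 21.4 × (8.04/7.99) = 21.4 × 1.006258 = 21.5339
Index = Σ wᵢ·(p₁ᵢ/p₀ᵢ) = 7.0429 + 24.8924 + 16.0055 + 16.7335 + 28.4608 + 21.5339 = 114.6690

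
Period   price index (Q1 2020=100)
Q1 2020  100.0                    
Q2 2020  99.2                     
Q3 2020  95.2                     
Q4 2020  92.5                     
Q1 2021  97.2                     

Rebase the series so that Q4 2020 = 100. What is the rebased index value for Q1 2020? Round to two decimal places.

108.11

Rebased(Q1 2020) = 100.0 / 92.5 × 100 = 108.1081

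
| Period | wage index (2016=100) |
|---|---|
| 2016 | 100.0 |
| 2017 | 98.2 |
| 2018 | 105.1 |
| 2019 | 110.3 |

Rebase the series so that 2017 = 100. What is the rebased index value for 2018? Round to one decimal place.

Rebased(2018) = 105.1 / 98.2 × 100 = 107.0265

107.0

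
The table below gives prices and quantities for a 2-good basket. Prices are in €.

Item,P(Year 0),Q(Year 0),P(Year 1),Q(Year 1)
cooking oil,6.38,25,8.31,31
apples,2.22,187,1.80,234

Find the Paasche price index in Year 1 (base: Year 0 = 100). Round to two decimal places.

94.64

Paasche price index uses current-period quantities as weights.
ΣP(Year 1)·Q(Year 1) = 8.31×31 + 1.80×234 = 257.61 + 421.2 = 678.81
ΣP(Year 0)·Q(Year 1) = 6.38×31 + 2.22×234 = 197.78 + 519.48 = 717.26
Index = 678.81 / 717.26 × 100 = 94.6393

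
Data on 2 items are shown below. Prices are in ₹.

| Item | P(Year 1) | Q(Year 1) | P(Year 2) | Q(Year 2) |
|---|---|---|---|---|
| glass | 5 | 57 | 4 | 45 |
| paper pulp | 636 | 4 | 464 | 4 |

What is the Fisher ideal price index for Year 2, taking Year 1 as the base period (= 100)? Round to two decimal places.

Laspeyres component (base-period weights):
ΣP(Year 2)Q(Year 1) = 4×57 + 464×4 = 228 + 1856 = 2084
ΣP(Year 1)Q(Year 1) = 5×57 + 636×4 = 285 + 2544 = 2829
L = 2084 / 2829 × 100 = 73.6656
Paasche component (current-period weights):
ΣP(Year 2)Q(Year 2) = 4×45 + 464×4 = 180 + 1856 = 2036
ΣP(Year 1)Q(Year 2) = 5×45 + 636×4 = 225 + 2544 = 2769
P = 2036 / 2769 × 100 = 73.5283
Fisher = √(L × P) = √(73.6656 × 73.5283) = 73.5969

73.60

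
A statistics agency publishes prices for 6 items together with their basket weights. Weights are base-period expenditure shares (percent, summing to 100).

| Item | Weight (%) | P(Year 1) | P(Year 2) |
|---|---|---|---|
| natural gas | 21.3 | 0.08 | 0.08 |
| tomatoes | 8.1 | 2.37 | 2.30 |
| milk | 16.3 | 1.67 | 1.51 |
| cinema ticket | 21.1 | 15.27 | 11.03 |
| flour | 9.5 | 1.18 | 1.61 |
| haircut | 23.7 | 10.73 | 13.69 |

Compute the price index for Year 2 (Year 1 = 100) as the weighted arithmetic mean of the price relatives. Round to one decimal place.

102.3

natural gas: 21.3 × (0.08/0.08) = 21.3 × 1.000000 = 21.3000
tomatoes: 8.1 × (2.30/2.37) = 8.1 × 0.970464 = 7.8608
milk: 16.3 × (1.51/1.67) = 16.3 × 0.904192 = 14.7383
cinema ticket: 21.1 × (11.03/15.27) = 21.1 × 0.722331 = 15.2412
flour: 9.5 × (1.61/1.18) = 9.5 × 1.364407 = 12.9619
haircut: 23.7 × (13.69/10.73) = 23.7 × 1.275862 = 30.2379
Index = Σ wᵢ·(p₁ᵢ/p₀ᵢ) = 21.3000 + 7.8608 + 14.7383 + 15.2412 + 12.9619 + 30.2379 = 102.3401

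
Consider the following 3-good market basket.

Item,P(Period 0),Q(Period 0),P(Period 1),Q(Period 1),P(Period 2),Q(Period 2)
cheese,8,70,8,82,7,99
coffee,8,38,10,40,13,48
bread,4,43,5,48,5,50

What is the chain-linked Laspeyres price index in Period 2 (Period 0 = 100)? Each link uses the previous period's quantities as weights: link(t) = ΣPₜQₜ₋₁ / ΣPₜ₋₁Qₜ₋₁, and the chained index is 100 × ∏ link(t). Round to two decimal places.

114.76

Link Period 0→Period 1:
ΣP(Period 1)Q(Period 0) = 8×70 + 10×38 + 5×43 = 560 + 380 + 215 = 1155
ΣP(Period 0)Q(Period 0) = 8×70 + 8×38 + 4×43 = 560 + 304 + 172 = 1036
link = 1155/1036 = 1.114865
Link Period 1→Period 2:
ΣP(Period 2)Q(Period 1) = 7×82 + 13×40 + 5×48 = 574 + 520 + 240 = 1334
ΣP(Period 1)Q(Period 1) = 8×82 + 10×40 + 5×48 = 656 + 400 + 240 = 1296
link = 1334/1296 = 1.029321
Chained index = 100 × 1.114865 × 1.029321 = 114.7554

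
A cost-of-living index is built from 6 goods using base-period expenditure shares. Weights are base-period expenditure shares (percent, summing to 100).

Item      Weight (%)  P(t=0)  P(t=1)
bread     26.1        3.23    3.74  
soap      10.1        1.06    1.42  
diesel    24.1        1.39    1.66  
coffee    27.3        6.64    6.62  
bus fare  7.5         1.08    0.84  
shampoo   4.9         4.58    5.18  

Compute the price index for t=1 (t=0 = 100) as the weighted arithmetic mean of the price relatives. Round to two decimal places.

bread: 26.1 × (3.74/3.23) = 26.1 × 1.157895 = 30.2211
soap: 10.1 × (1.42/1.06) = 10.1 × 1.339623 = 13.5302
diesel: 24.1 × (1.66/1.39) = 24.1 × 1.194245 = 28.7813
coffee: 27.3 × (6.62/6.64) = 27.3 × 0.996988 = 27.2178
bus fare: 7.5 × (0.84/1.08) = 7.5 × 0.777778 = 5.8333
shampoo: 4.9 × (5.18/4.58) = 4.9 × 1.131004 = 5.5419
Index = Σ wᵢ·(p₁ᵢ/p₀ᵢ) = 30.2211 + 13.5302 + 28.7813 + 27.2178 + 5.8333 + 5.5419 = 111.1256

111.13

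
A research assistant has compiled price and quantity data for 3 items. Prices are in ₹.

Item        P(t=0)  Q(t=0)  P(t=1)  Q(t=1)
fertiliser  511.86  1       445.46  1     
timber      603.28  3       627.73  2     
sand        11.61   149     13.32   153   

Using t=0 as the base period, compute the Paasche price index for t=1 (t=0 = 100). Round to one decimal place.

107.0

Paasche price index uses current-period quantities as weights.
ΣP(t=1)·Q(t=1) = 445.46×1 + 627.73×2 + 13.32×153 = 445.46 + 1255.46 + 2037.96 = 3738.88
ΣP(t=0)·Q(t=1) = 511.86×1 + 603.28×2 + 11.61×153 = 511.86 + 1206.56 + 1776.33 = 3494.75
Index = 3738.88 / 3494.75 × 100 = 106.9856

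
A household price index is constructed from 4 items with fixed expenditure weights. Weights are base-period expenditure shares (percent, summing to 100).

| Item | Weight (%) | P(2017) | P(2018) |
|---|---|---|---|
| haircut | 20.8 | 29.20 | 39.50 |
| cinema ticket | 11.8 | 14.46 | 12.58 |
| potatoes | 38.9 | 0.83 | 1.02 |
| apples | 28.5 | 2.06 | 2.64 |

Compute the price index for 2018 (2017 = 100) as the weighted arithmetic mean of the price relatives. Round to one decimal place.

122.7

haircut: 20.8 × (39.50/29.20) = 20.8 × 1.352740 = 28.1370
cinema ticket: 11.8 × (12.58/14.46) = 11.8 × 0.869986 = 10.2658
potatoes: 38.9 × (1.02/0.83) = 38.9 × 1.228916 = 47.8048
apples: 28.5 × (2.64/2.06) = 28.5 × 1.281553 = 36.5243
Index = Σ wᵢ·(p₁ᵢ/p₀ᵢ) = 28.1370 + 10.2658 + 47.8048 + 36.5243 = 122.7319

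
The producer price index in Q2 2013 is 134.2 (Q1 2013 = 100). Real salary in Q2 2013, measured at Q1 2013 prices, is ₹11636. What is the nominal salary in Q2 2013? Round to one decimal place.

15615.5

Nominal = Real × (Index/100) = 11636 × (134.2/100)
        = 11636 × 1.342 = 15615.5120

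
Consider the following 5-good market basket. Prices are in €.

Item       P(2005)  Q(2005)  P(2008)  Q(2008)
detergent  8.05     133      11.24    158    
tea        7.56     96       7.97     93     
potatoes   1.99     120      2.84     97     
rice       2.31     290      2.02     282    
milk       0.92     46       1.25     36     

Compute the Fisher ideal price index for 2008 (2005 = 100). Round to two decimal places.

118.76

Laspeyres component (base-period weights):
ΣP(2008)Q(2005) = 11.24×133 + 7.97×96 + 2.84×120 + 2.02×290 + 1.25×46 = 1494.92 + 765.12 + 340.8 + 585.8 + 57.5 = 3244.14
ΣP(2005)Q(2005) = 8.05×133 + 7.56×96 + 1.99×120 + 2.31×290 + 0.92×46 = 1070.65 + 725.76 + 238.8 + 669.9 + 42.32 = 2747.43
L = 3244.14 / 2747.43 × 100 = 118.0791
Paasche component (current-period weights):
ΣP(2008)Q(2008) = 11.24×158 + 7.97×93 + 2.84×97 + 2.02×282 + 1.25×36 = 1775.92 + 741.21 + 275.48 + 569.64 + 45 = 3407.25
ΣP(2005)Q(2008) = 8.05×158 + 7.56×93 + 1.99×97 + 2.31×282 + 0.92×36 = 1271.9 + 703.08 + 193.03 + 651.42 + 33.12 = 2852.55
P = 3407.25 / 2852.55 × 100 = 119.4458
Fisher = √(L × P) = √(118.0791 × 119.4458) = 118.7605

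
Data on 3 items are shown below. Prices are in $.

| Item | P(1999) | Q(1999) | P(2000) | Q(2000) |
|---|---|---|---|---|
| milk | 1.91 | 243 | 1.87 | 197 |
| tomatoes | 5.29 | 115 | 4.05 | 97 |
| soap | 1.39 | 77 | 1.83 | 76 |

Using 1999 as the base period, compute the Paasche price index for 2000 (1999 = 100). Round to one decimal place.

90.5

Paasche price index uses current-period quantities as weights.
ΣP(2000)·Q(2000) = 1.87×197 + 4.05×97 + 1.83×76 = 368.39 + 392.85 + 139.08 = 900.32
ΣP(1999)·Q(2000) = 1.91×197 + 5.29×97 + 1.39×76 = 376.27 + 513.13 + 105.64 = 995.04
Index = 900.32 / 995.04 × 100 = 90.4808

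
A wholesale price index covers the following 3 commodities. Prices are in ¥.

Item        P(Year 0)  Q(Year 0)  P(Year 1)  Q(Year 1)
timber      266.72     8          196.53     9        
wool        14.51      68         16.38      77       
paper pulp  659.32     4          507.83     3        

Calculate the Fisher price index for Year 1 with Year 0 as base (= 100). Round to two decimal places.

Laspeyres component (base-period weights):
ΣP(Year 1)Q(Year 0) = 196.53×8 + 16.38×68 + 507.83×4 = 1572.24 + 1113.84 + 2031.32 = 4717.4
ΣP(Year 0)Q(Year 0) = 266.72×8 + 14.51×68 + 659.32×4 = 2133.76 + 986.68 + 2637.28 = 5757.72
L = 4717.4 / 5757.72 × 100 = 81.9317
Paasche component (current-period weights):
ΣP(Year 1)Q(Year 1) = 196.53×9 + 16.38×77 + 507.83×3 = 1768.77 + 1261.26 + 1523.49 = 4553.52
ΣP(Year 0)Q(Year 1) = 266.72×9 + 14.51×77 + 659.32×3 = 2400.48 + 1117.27 + 1977.96 = 5495.71
P = 4553.52 / 5495.71 × 100 = 82.8559
Fisher = √(L × P) = √(81.9317 × 82.8559) = 82.3925

82.39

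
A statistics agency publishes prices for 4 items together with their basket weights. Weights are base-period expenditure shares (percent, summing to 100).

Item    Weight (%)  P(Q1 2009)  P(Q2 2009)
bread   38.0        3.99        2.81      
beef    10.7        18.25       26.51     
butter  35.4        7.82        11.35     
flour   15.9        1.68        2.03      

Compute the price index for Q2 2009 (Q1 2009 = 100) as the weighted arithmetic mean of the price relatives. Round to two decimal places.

bread: 38.0 × (2.81/3.99) = 38.0 × 0.704261 = 26.7619
beef: 10.7 × (26.51/18.25) = 10.7 × 1.452603 = 15.5428
butter: 35.4 × (11.35/7.82) = 35.4 × 1.451407 = 51.3798
flour: 15.9 × (2.03/1.68) = 15.9 × 1.208333 = 19.2125
Index = Σ wᵢ·(p₁ᵢ/p₀ᵢ) = 26.7619 + 15.5428 + 51.3798 + 19.2125 = 112.8970

112.90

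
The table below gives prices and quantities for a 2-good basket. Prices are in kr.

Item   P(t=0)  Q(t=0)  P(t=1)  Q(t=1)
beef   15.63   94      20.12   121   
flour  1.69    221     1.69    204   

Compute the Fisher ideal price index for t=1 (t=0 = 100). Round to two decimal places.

Laspeyres component (base-period weights):
ΣP(t=1)Q(t=0) = 20.12×94 + 1.69×221 = 1891.28 + 373.49 = 2264.77
ΣP(t=0)Q(t=0) = 15.63×94 + 1.69×221 = 1469.22 + 373.49 = 1842.71
L = 2264.77 / 1842.71 × 100 = 122.9043
Paasche component (current-period weights):
ΣP(t=1)Q(t=1) = 20.12×121 + 1.69×204 = 2434.52 + 344.76 = 2779.28
ΣP(t=0)Q(t=1) = 15.63×121 + 1.69×204 = 1891.23 + 344.76 = 2235.99
P = 2779.28 / 2235.99 × 100 = 124.2975
Fisher = √(L × P) = √(122.9043 × 124.2975) = 123.5989

123.60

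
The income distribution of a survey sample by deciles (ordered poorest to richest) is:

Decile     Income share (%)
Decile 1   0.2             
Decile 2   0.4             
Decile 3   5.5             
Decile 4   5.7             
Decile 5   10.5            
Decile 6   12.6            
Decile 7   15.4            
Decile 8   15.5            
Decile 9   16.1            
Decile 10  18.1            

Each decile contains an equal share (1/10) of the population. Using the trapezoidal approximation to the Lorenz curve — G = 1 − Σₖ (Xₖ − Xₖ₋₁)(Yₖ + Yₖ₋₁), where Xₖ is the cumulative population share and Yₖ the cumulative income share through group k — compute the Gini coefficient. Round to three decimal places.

0.352

Cumulative income shares Yₖ: 0.0020, 0.0060, 0.0610, 0.1180, 0.2230, 0.3490, 0.5030, 0.6580, 0.8190, 1.0000
Σ (Xₖ−Xₖ₋₁)(Yₖ+Yₖ₋₁) = (1/10)(0.0020+0.0000) + (1/10)(0.0060+0.0020) + (1/10)(0.0610+0.0060) + (1/10)(0.1180+0.0610) + (1/10)(0.2230+0.1180) + (1/10)(0.3490+0.2230) + (1/10)(0.5030+0.3490) + (1/10)(0.6580+0.5030) + (1/10)(0.8190+0.6580) + (1/10)(1.0000+0.8190)
  = 0.0002 + 0.0008 + 0.0067 + 0.0179 + 0.0341 + 0.0572 + 0.0852 + 0.1161 + 0.1477 + 0.1819 = 0.6478
G = 1 − 0.6478 = 0.3522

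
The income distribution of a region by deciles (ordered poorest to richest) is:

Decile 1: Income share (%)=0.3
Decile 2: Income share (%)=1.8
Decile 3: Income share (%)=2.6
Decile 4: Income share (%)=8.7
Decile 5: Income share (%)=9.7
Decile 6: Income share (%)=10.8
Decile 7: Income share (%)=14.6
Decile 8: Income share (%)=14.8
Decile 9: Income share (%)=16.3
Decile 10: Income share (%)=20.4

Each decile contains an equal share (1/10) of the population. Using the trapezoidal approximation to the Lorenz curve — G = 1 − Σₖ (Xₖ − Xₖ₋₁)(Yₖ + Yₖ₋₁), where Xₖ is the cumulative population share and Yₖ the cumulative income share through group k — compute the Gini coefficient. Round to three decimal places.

Cumulative income shares Yₖ: 0.0030, 0.0210, 0.0470, 0.1340, 0.2310, 0.3390, 0.4850, 0.6330, 0.7960, 1.0000
Σ (Xₖ−Xₖ₋₁)(Yₖ+Yₖ₋₁) = (1/10)(0.0030+0.0000) + (1/10)(0.0210+0.0030) + (1/10)(0.0470+0.0210) + (1/10)(0.1340+0.0470) + (1/10)(0.2310+0.1340) + (1/10)(0.3390+0.2310) + (1/10)(0.4850+0.3390) + (1/10)(0.6330+0.4850) + (1/10)(0.7960+0.6330) + (1/10)(1.0000+0.7960)
  = 0.0003 + 0.0024 + 0.0068 + 0.0181 + 0.0365 + 0.0570 + 0.0824 + 0.1118 + 0.1429 + 0.1796 = 0.6378
G = 1 − 0.6378 = 0.3622

0.362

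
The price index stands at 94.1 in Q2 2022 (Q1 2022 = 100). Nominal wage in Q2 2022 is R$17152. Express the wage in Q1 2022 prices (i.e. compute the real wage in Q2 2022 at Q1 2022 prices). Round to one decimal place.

Real = Nominal ÷ (Index/100) = 17152 ÷ (94.1/100)
     = 17152 ÷ 0.941 = 18227.4176

18227.4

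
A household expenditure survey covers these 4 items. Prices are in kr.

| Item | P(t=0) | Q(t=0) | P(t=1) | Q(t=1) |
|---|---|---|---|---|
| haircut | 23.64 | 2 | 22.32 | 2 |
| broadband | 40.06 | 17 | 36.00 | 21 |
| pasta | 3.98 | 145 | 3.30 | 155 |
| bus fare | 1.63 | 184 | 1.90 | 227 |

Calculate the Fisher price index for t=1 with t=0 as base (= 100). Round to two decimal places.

Laspeyres component (base-period weights):
ΣP(t=1)Q(t=0) = 22.32×2 + 36.00×17 + 3.30×145 + 1.90×184 = 44.64 + 612 + 478.5 + 349.6 = 1484.74
ΣP(t=0)Q(t=0) = 23.64×2 + 40.06×17 + 3.98×145 + 1.63×184 = 47.28 + 681.02 + 577.1 + 299.92 = 1605.32
L = 1484.74 / 1605.32 × 100 = 92.4887
Paasche component (current-period weights):
ΣP(t=1)Q(t=1) = 22.32×2 + 36.00×21 + 3.30×155 + 1.90×227 = 44.64 + 756 + 511.5 + 431.3 = 1743.44
ΣP(t=0)Q(t=1) = 23.64×2 + 40.06×21 + 3.98×155 + 1.63×227 = 47.28 + 841.26 + 616.9 + 370.01 = 1875.45
P = 1743.44 / 1875.45 × 100 = 92.9612
Fisher = √(L × P) = √(92.4887 × 92.9612) = 92.7246

92.72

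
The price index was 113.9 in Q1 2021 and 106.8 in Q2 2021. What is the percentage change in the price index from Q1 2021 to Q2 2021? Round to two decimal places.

Change = (106.8 − 113.9) / 113.9 × 100
       = -7.1 / 113.9 × 100 = -6.2335%

-6.23%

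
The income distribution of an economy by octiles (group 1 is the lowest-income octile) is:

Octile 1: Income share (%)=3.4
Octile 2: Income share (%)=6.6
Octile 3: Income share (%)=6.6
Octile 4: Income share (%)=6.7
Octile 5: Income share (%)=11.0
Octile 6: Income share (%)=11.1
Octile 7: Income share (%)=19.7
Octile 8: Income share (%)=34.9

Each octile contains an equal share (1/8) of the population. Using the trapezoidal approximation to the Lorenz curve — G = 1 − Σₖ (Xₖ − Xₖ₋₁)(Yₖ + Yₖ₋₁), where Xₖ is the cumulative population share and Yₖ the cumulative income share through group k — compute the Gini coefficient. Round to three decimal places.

Cumulative income shares Yₖ: 0.0340, 0.1000, 0.1660, 0.2330, 0.3430, 0.4540, 0.6510, 1.0000
Σ (Xₖ−Xₖ₋₁)(Yₖ+Yₖ₋₁) = (1/8)(0.0340+0.0000) + (1/8)(0.1000+0.0340) + (1/8)(0.1660+0.1000) + (1/8)(0.2330+0.1660) + (1/8)(0.3430+0.2330) + (1/8)(0.4540+0.3430) + (1/8)(0.6510+0.4540) + (1/8)(1.0000+0.6510)
  = 0.0043 + 0.0168 + 0.0333 + 0.0499 + 0.0720 + 0.0996 + 0.1381 + 0.2064 = 0.6202
G = 1 − 0.6202 = 0.3798

0.380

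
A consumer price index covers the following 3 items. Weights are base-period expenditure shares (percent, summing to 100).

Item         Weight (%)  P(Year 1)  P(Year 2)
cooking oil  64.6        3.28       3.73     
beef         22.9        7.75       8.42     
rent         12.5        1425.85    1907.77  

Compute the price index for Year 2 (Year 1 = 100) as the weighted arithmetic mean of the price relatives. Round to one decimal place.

cooking oil: 64.6 × (3.73/3.28) = 64.6 × 1.137195 = 73.4628
beef: 22.9 × (8.42/7.75) = 22.9 × 1.086452 = 24.8797
rent: 12.5 × (1907.77/1425.85) = 12.5 × 1.337988 = 16.7248
Index = Σ wᵢ·(p₁ᵢ/p₀ᵢ) = 73.4628 + 24.8797 + 16.7248 = 115.0674

115.1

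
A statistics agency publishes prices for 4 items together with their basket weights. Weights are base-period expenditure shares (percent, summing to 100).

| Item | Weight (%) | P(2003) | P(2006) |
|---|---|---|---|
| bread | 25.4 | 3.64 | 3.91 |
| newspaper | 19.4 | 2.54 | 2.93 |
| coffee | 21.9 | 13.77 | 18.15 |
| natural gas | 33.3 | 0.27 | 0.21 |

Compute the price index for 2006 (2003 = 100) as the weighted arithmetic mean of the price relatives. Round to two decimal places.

104.43

bread: 25.4 × (3.91/3.64) = 25.4 × 1.074176 = 27.2841
newspaper: 19.4 × (2.93/2.54) = 19.4 × 1.153543 = 22.3787
coffee: 21.9 × (18.15/13.77) = 21.9 × 1.318083 = 28.8660
natural gas: 33.3 × (0.21/0.27) = 33.3 × 0.777778 = 25.9000
Index = Σ wᵢ·(p₁ᵢ/p₀ᵢ) = 27.2841 + 22.3787 + 28.8660 + 25.9000 = 104.4288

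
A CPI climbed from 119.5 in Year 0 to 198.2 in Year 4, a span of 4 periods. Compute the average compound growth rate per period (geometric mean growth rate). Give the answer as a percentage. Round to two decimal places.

13.48%

Growth factor = (198.2/119.5)^(1/4) = (1.658577)^(1/4) = 1.134838
Growth rate = 1.134838 − 1 = 0.134838 = 13.4838%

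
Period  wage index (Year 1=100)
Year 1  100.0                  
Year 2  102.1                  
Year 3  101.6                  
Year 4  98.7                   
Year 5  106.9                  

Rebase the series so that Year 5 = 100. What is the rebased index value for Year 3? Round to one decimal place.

Rebased(Year 3) = 101.6 / 106.9 × 100 = 95.0421

95.0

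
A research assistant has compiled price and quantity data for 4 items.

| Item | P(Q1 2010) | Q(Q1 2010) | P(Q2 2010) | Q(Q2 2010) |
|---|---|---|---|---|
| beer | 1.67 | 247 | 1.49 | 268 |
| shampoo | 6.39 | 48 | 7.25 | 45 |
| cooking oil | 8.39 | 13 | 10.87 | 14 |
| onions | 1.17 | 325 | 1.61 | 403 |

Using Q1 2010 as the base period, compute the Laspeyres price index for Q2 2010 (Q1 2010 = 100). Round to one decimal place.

Laspeyres price index uses base-period quantities as weights.
ΣP(Q2 2010)·Q(Q1 2010) = 1.49×247 + 7.25×48 + 10.87×13 + 1.61×325 = 368.03 + 348 + 141.31 + 523.25 = 1380.59
ΣP(Q1 2010)·Q(Q1 2010) = 1.67×247 + 6.39×48 + 8.39×13 + 1.17×325 = 412.49 + 306.72 + 109.07 + 380.25 = 1208.53
Index = 1380.59 / 1208.53 × 100 = 114.2371

114.2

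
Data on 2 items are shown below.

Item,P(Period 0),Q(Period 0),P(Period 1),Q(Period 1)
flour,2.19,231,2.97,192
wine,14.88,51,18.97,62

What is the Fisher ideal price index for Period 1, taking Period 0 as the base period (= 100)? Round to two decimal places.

Laspeyres component (base-period weights):
ΣP(Period 1)Q(Period 0) = 2.97×231 + 18.97×51 = 686.07 + 967.47 = 1653.54
ΣP(Period 0)Q(Period 0) = 2.19×231 + 14.88×51 = 505.89 + 758.88 = 1264.77
L = 1653.54 / 1264.77 × 100 = 130.7384
Paasche component (current-period weights):
ΣP(Period 1)Q(Period 1) = 2.97×192 + 18.97×62 = 570.24 + 1176.14 = 1746.38
ΣP(Period 0)Q(Period 1) = 2.19×192 + 14.88×62 = 420.48 + 922.56 = 1343.04
P = 1746.38 / 1343.04 × 100 = 130.0319
Fisher = √(L × P) = √(130.7384 × 130.0319) = 130.3847

130.38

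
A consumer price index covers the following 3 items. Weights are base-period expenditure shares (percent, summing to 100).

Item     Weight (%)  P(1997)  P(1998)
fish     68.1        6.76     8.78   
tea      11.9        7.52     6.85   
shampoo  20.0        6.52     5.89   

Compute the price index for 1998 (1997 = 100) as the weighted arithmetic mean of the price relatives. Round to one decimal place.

117.4

fish: 68.1 × (8.78/6.76) = 68.1 × 1.298817 = 88.4494
tea: 11.9 × (6.85/7.52) = 11.9 × 0.910904 = 10.8398
shampoo: 20.0 × (5.89/6.52) = 20.0 × 0.903374 = 18.0675
Index = Σ wᵢ·(p₁ᵢ/p₀ᵢ) = 88.4494 + 10.8398 + 18.0675 = 117.3567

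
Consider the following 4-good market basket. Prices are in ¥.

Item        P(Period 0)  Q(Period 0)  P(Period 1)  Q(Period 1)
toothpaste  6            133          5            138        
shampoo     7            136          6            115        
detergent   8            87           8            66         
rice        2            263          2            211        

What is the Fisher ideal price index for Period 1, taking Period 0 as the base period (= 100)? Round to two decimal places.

90.58

Laspeyres component (base-period weights):
ΣP(Period 1)Q(Period 0) = 5×133 + 6×136 + 8×87 + 2×263 = 665 + 816 + 696 + 526 = 2703
ΣP(Period 0)Q(Period 0) = 6×133 + 7×136 + 8×87 + 2×263 = 798 + 952 + 696 + 526 = 2972
L = 2703 / 2972 × 100 = 90.9489
Paasche component (current-period weights):
ΣP(Period 1)Q(Period 1) = 5×138 + 6×115 + 8×66 + 2×211 = 690 + 690 + 528 + 422 = 2330
ΣP(Period 0)Q(Period 1) = 6×138 + 7×115 + 8×66 + 2×211 = 828 + 805 + 528 + 422 = 2583
P = 2330 / 2583 × 100 = 90.2052
Fisher = √(L × P) = √(90.9489 × 90.2052) = 90.5763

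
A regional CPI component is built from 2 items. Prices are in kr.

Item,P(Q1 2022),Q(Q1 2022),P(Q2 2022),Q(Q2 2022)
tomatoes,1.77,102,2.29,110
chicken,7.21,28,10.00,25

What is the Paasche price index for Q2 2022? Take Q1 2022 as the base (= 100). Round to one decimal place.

Paasche price index uses current-period quantities as weights.
ΣP(Q2 2022)·Q(Q2 2022) = 2.29×110 + 10.00×25 = 251.9 + 250 = 501.9
ΣP(Q1 2022)·Q(Q2 2022) = 1.77×110 + 7.21×25 = 194.7 + 180.25 = 374.95
Index = 501.9 / 374.95 × 100 = 133.8578

133.9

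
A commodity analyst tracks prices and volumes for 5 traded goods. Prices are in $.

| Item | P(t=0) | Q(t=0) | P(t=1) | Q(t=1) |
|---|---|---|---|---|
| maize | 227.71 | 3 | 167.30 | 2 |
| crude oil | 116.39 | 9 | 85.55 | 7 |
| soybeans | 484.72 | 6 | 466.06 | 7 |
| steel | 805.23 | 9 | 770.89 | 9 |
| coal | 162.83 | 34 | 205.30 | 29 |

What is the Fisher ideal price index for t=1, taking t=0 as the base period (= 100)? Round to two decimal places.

Laspeyres component (base-period weights):
ΣP(t=1)Q(t=0) = 167.30×3 + 85.55×9 + 466.06×6 + 770.89×9 + 205.30×34 = 501.9 + 769.95 + 2796.36 + 6938.01 + 6980.2 = 17986.42
ΣP(t=0)Q(t=0) = 227.71×3 + 116.39×9 + 484.72×6 + 805.23×9 + 162.83×34 = 683.13 + 1047.51 + 2908.32 + 7247.07 + 5536.22 = 17422.25
L = 17986.42 / 17422.25 × 100 = 103.2382
Paasche component (current-period weights):
ΣP(t=1)Q(t=1) = 167.30×2 + 85.55×7 + 466.06×7 + 770.89×9 + 205.30×29 = 334.6 + 598.85 + 3262.42 + 6938.01 + 5953.7 = 17087.58
ΣP(t=0)Q(t=1) = 227.71×2 + 116.39×7 + 484.72×7 + 805.23×9 + 162.83×29 = 455.42 + 814.73 + 3393.04 + 7247.07 + 4722.07 = 16632.33
P = 17087.58 / 16632.33 × 100 = 102.7371
Fisher = √(L × P) = √(103.2382 × 102.7371) = 102.9874

102.99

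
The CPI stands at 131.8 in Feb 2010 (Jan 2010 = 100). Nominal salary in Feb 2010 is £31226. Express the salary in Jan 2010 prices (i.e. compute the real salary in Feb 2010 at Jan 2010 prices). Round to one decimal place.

23692.0

Real = Nominal ÷ (Index/100) = 31226 ÷ (131.8/100)
     = 31226 ÷ 1.318 = 23691.9575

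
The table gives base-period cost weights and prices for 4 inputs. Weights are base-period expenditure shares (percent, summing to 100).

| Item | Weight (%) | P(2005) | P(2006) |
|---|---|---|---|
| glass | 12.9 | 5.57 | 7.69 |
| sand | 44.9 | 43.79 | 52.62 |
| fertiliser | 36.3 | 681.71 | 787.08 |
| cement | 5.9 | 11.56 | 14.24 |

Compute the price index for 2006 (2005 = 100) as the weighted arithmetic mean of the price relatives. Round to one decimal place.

120.9

glass: 12.9 × (7.69/5.57) = 12.9 × 1.380610 = 17.8099
sand: 44.9 × (52.62/43.79) = 44.9 × 1.201644 = 53.9538
fertiliser: 36.3 × (787.08/681.71) = 36.3 × 1.154567 = 41.9108
cement: 5.9 × (14.24/11.56) = 5.9 × 1.231834 = 7.2678
Index = Σ wᵢ·(p₁ᵢ/p₀ᵢ) = 17.8099 + 53.9538 + 41.9108 + 7.2678 = 120.9423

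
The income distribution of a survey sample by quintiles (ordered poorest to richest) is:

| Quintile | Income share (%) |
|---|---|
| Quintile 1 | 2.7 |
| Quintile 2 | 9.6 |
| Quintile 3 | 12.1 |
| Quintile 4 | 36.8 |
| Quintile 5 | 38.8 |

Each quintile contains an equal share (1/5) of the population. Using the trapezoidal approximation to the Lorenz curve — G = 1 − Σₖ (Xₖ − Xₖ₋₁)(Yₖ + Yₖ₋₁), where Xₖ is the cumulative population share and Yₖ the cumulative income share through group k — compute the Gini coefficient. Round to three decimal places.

Cumulative income shares Yₖ: 0.0270, 0.1230, 0.2440, 0.6120, 1.0000
Σ (Xₖ−Xₖ₋₁)(Yₖ+Yₖ₋₁) = (1/5)(0.0270+0.0000) + (1/5)(0.1230+0.0270) + (1/5)(0.2440+0.1230) + (1/5)(0.6120+0.2440) + (1/5)(1.0000+0.6120)
  = 0.0054 + 0.0300 + 0.0734 + 0.1712 + 0.3224 = 0.6024
G = 1 − 0.6024 = 0.3976

0.398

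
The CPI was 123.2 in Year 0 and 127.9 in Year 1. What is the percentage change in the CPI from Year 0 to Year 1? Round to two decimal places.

3.81%

Change = (127.9 − 123.2) / 123.2 × 100
       = 4.7 / 123.2 × 100 = 3.8149%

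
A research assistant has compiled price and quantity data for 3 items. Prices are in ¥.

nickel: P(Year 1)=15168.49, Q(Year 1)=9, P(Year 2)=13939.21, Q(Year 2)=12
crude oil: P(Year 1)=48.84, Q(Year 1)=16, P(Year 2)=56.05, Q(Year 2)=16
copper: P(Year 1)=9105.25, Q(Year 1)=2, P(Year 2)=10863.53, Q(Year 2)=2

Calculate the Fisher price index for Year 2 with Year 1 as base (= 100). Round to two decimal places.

94.84

Laspeyres component (base-period weights):
ΣP(Year 2)Q(Year 1) = 13939.21×9 + 56.05×16 + 10863.53×2 = 125452.89 + 896.8 + 21727.06 = 148076.75
ΣP(Year 1)Q(Year 1) = 15168.49×9 + 48.84×16 + 9105.25×2 = 136516.41 + 781.44 + 18210.5 = 155508.35
L = 148076.75 / 155508.35 × 100 = 95.2211
Paasche component (current-period weights):
ΣP(Year 2)Q(Year 2) = 13939.21×12 + 56.05×16 + 10863.53×2 = 167270.52 + 896.8 + 21727.06 = 189894.38
ΣP(Year 1)Q(Year 2) = 15168.49×12 + 48.84×16 + 9105.25×2 = 182021.88 + 781.44 + 18210.5 = 201013.82
P = 189894.38 / 201013.82 × 100 = 94.4683
Fisher = √(L × P) = √(95.2211 × 94.4683) = 94.8440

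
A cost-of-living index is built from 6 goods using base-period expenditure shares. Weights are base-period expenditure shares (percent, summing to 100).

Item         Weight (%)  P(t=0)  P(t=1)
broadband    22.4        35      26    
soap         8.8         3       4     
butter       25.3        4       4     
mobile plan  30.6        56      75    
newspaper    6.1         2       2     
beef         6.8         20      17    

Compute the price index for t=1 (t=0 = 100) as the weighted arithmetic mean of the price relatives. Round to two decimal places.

106.54

broadband: 22.4 × (26/35) = 22.4 × 0.742857 = 16.6400
soap: 8.8 × (4/3) = 8.8 × 1.333333 = 11.7333
butter: 25.3 × (4/4) = 25.3 × 1.000000 = 25.3000
mobile plan: 30.6 × (75/56) = 30.6 × 1.339286 = 40.9821
newspaper: 6.1 × (2/2) = 6.1 × 1.000000 = 6.1000
beef: 6.8 × (17/20) = 6.8 × 0.850000 = 5.7800
Index = Σ wᵢ·(p₁ᵢ/p₀ᵢ) = 16.6400 + 11.7333 + 25.3000 + 40.9821 + 6.1000 + 5.7800 = 106.5355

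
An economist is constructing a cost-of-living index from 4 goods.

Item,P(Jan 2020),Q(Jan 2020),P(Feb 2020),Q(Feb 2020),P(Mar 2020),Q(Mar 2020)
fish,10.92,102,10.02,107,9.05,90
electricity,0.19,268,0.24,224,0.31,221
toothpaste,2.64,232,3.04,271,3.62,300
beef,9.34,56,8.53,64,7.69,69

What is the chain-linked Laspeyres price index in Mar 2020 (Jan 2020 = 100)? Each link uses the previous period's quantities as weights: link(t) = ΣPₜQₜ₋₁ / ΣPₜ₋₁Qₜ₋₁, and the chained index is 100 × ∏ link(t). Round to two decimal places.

99.26

Link Jan 2020→Feb 2020:
ΣP(Feb 2020)Q(Jan 2020) = 10.02×102 + 0.24×268 + 3.04×232 + 8.53×56 = 1022.04 + 64.32 + 705.28 + 477.68 = 2269.32
ΣP(Jan 2020)Q(Jan 2020) = 10.92×102 + 0.19×268 + 2.64×232 + 9.34×56 = 1113.84 + 50.92 + 612.48 + 523.04 = 2300.28
link = 2269.32/2300.28 = 0.986541
Link Feb 2020→Mar 2020:
ΣP(Mar 2020)Q(Feb 2020) = 9.05×107 + 0.31×224 + 3.62×271 + 7.69×64 = 968.35 + 69.44 + 981.02 + 492.16 = 2510.97
ΣP(Feb 2020)Q(Feb 2020) = 10.02×107 + 0.24×224 + 3.04×271 + 8.53×64 = 1072.14 + 53.76 + 823.84 + 545.92 = 2495.66
link = 2510.97/2495.66 = 1.006135
Chained index = 100 × 0.986541 × 1.006135 = 99.2593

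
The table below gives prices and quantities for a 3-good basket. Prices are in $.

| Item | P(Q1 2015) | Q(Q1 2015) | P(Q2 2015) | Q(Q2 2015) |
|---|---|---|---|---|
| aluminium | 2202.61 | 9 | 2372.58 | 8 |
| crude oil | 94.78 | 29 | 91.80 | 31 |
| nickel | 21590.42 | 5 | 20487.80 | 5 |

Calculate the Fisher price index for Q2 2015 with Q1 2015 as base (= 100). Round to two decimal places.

Laspeyres component (base-period weights):
ΣP(Q2 2015)Q(Q1 2015) = 2372.58×9 + 91.80×29 + 20487.80×5 = 21353.22 + 2662.2 + 102439 = 126454.42
ΣP(Q1 2015)Q(Q1 2015) = 2202.61×9 + 94.78×29 + 21590.42×5 = 19823.49 + 2748.62 + 107952.1 = 130524.21
L = 126454.42 / 130524.21 × 100 = 96.8820
Paasche component (current-period weights):
ΣP(Q2 2015)Q(Q2 2015) = 2372.58×8 + 91.80×31 + 20487.80×5 = 18980.64 + 2845.8 + 102439 = 124265.44
ΣP(Q1 2015)Q(Q2 2015) = 2202.61×8 + 94.78×31 + 21590.42×5 = 17620.88 + 2938.18 + 107952.1 = 128511.16
P = 124265.44 / 128511.16 × 100 = 96.6962
Fisher = √(L × P) = √(96.8820 × 96.6962) = 96.7891

96.79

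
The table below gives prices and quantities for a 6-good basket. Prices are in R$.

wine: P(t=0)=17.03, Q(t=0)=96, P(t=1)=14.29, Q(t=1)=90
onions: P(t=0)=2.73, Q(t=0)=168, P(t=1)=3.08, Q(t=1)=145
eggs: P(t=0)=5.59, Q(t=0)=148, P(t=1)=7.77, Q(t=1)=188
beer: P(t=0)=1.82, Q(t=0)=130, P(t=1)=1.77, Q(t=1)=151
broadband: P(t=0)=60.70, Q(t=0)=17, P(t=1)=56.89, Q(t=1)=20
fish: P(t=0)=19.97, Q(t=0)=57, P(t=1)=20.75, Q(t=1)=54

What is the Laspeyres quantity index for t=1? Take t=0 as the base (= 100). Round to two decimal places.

Laspeyres quantity index uses base-period prices as weights.
ΣP(t=0)·Q(t=1) = 17.03×90 + 2.73×145 + 5.59×188 + 1.82×151 + 60.70×20 + 19.97×54 = 1532.7 + 395.85 + 1050.92 + 274.82 + 1214 + 1078.38 = 5546.67
ΣP(t=0)·Q(t=0) = 17.03×96 + 2.73×168 + 5.59×148 + 1.82×130 + 60.70×17 + 19.97×57 = 1634.88 + 458.64 + 827.32 + 236.6 + 1031.9 + 1138.29 = 5327.63
Index = 5546.67 / 5327.63 × 100 = 104.1114

104.11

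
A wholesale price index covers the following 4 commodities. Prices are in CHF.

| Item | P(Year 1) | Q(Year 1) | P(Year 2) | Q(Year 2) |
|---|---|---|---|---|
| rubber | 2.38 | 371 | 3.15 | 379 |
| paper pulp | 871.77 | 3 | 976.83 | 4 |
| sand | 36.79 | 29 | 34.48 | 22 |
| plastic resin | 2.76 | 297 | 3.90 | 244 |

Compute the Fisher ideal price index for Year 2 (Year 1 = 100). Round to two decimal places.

Laspeyres component (base-period weights):
ΣP(Year 2)Q(Year 1) = 3.15×371 + 976.83×3 + 34.48×29 + 3.90×297 = 1168.65 + 2930.49 + 999.92 + 1158.3 = 6257.36
ΣP(Year 1)Q(Year 1) = 2.38×371 + 871.77×3 + 36.79×29 + 2.76×297 = 882.98 + 2615.31 + 1066.91 + 819.72 = 5384.92
L = 6257.36 / 5384.92 × 100 = 116.2015
Paasche component (current-period weights):
ΣP(Year 2)Q(Year 2) = 3.15×379 + 976.83×4 + 34.48×22 + 3.90×244 = 1193.85 + 3907.32 + 758.56 + 951.6 = 6811.33
ΣP(Year 1)Q(Year 2) = 2.38×379 + 871.77×4 + 36.79×22 + 2.76×244 = 902.02 + 3487.08 + 809.38 + 673.44 = 5871.92
P = 6811.33 / 5871.92 × 100 = 115.9983
Fisher = √(L × P) = √(116.2015 × 115.9983) = 116.0999

116.10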